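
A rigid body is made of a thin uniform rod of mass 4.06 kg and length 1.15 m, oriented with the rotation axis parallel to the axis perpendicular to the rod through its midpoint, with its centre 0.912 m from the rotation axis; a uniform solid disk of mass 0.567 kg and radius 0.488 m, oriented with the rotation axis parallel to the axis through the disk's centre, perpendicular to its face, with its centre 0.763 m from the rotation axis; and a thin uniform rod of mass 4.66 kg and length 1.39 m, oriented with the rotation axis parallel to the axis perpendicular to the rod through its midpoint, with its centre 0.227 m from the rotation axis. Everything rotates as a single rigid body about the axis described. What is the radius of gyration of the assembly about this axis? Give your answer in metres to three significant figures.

0.749

Thin rod: I_cm = (1/12)ML² = (1/12)(4.06)(1.15)² = 0.44745 kg m²; centre at d = 0.912 m, so I = I_cm + Md² gives I = 0.44745 + (4.06)(0.912)² = 3.8243 kg m².
Solid disk: I_cm = (1/2)MR² = (1/2)(0.567)(0.488)² = 0.067514 kg m²; centre at d = 0.763 m, so I = I_cm + Md² gives I = 0.067514 + (0.567)(0.763)² = 0.3976 kg m².
Thin rod: I_cm = (1/12)ML² = (1/12)(4.66)(1.39)² = 0.7503 kg m²; centre at d = 0.227 m, so I = I_cm + Md² gives I = 0.7503 + (4.66)(0.227)² = 0.99042 kg m².
Total I = 5.2124 kg m²; total mass M = 9.287 kg.
k = √(I/M) = √(5.2124/9.287) = 0.74917 m.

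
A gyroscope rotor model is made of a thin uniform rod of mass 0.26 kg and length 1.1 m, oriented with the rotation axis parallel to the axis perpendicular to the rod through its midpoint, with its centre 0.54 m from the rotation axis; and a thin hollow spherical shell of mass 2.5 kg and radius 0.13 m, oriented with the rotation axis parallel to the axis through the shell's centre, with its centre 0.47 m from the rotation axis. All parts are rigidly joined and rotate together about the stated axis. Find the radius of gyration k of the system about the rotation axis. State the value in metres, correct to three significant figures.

Thin rod: I_cm = (1/12)ML² = (1/12)(0.26)(1.1)² = 0.026217 kg·m²; centre at d = 0.54 m, so the parallel axis theorem gives I = 0.026217 + (0.26)(0.54)² = 0.10203 kg·m².
Spherical shell: I_cm = (2/3)MR² = (2/3)(2.5)(0.13)² = 0.028167 kg·m²; centre at d = 0.47 m, so the parallel axis theorem gives I = 0.028167 + (2.5)(0.47)² = 0.58042 kg·m².
Total I = 0.68245 kg·m²; total mass M = 2.76 kg.
k = √(I/M) = √(0.68245/2.76) = 0.49726 m.

0.497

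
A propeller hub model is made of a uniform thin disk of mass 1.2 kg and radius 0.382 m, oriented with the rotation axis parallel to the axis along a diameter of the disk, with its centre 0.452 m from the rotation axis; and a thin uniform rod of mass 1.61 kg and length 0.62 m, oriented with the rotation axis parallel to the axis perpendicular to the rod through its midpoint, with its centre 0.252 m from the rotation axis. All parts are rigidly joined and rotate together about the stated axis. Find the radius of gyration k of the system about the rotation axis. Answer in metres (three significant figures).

0.397

Thin disk: I_cm = (1/4)MR² = (1/4)(1.2)(0.382)² = 0.043777 kg m²; centre at d = 0.452 m, so the parallel axis theorem gives I = 0.043777 + (1.2)(0.452)² = 0.28894 kg m².
Thin rod: I_cm = (1/12)ML² = (1/12)(1.61)(0.62)² = 0.051574 kg m²; centre at d = 0.252 m, so the parallel axis theorem gives I = 0.051574 + (1.61)(0.252)² = 0.15382 kg m².
Total I = 0.44276 kg m²; total mass M = 2.81 kg.
k = √(I/M) = √(0.44276/2.81) = 0.39694 m.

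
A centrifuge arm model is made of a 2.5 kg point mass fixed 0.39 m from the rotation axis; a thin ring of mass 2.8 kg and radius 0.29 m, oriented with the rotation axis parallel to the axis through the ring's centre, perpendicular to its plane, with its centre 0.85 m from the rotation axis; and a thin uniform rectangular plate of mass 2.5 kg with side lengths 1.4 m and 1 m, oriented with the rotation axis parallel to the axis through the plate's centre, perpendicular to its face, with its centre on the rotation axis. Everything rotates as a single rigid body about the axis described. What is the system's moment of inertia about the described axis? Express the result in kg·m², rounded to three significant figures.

3.26

Point mass: I_cm = 0; centre at d = 0.39 m, so the parallel axis theorem gives I = 0 + (2.5)(0.39)² = 0.38025 kg·m².
Thin ring: I_cm = MR² = (2.8)(0.29)² = 0.23548 kg·m²; centre at d = 0.85 m, so the parallel axis theorem gives I = 0.23548 + (2.8)(0.85)² = 2.2585 kg·m².
Rectangular plate: I_cm = (1/12)M(a²+b²) = (1/12)(2.5)[(1.4)² + (1)²] = 0.61667 kg·m²; axis through the centre, so I = 0.61667 kg·m².
Total I = 0.38025 + 2.2585 + 0.61667 = 3.2554 kg·m².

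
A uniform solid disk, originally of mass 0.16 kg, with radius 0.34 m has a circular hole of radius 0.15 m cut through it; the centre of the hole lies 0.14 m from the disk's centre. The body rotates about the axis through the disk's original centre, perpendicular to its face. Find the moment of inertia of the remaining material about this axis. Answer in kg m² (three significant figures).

0.00829

Unpierced body about its centre: I₀ = (1/2)MR² = (1/2)(0.16)(0.34)² = 0.009248 kg m².
The removed disk has mass m = M·(r/R)² = (0.16)(0.15/0.34)² = 0.031142 kg (same uniform areal density).
Its moment of inertia about the rotation axis (parallel-axis theorem): I_hole = (1/2)mr² + md² = (1/2)(0.031142)(0.15)² + (0.031142)(0.14)² = 0.00096073 kg m².
Treating the hole as negative mass, I = I₀ − I_hole = 0.009248 − 0.00096073 = 0.0082873 kg m².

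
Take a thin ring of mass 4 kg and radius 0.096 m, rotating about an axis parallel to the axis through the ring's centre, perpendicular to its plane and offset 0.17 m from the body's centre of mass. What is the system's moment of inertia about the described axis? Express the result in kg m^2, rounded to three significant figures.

0.152

I_cm = MR² = (4)(0.096)² = 0.036864 kg m^2; centre at d = 0.17 m, so I = I_cm + Md² gives I = 0.036864 + (4)(0.17)² = 0.15246 kg m^2.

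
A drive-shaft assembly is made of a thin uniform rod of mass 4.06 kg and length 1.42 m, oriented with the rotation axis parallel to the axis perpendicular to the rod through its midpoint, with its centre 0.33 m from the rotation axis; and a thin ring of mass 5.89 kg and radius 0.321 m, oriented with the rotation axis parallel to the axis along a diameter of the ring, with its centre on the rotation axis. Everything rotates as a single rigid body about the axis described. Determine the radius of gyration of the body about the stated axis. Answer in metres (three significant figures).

Thin rod: I_cm = (1/12)ML² = (1/12)(4.06)(1.42)² = 0.68222 kg·m²; centre at d = 0.33 m, so the parallel axis theorem gives I = 0.68222 + (4.06)(0.33)² = 1.1243 kg·m².
Thin ring: I_cm = (1/2)MR² = (1/2)(5.89)(0.321)² = 0.30346 kg·m²; axis through the centre, so I = 0.30346 kg·m².
Total I = 1.4278 kg·m²; total mass M = 9.95 kg.
k = √(I/M) = √(1.4278/9.95) = 0.37881 m.

0.379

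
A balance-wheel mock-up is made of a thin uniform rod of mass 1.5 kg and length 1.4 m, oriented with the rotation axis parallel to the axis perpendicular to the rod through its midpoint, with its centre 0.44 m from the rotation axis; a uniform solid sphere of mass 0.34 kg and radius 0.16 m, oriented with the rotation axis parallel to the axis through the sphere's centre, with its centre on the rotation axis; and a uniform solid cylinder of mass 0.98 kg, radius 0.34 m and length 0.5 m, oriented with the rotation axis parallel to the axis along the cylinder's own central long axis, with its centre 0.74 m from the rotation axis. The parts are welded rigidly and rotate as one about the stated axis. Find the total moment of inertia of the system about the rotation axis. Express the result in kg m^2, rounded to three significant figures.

Thin rod: I_cm = (1/12)ML² = (1/12)(1.5)(1.4)² = 0.245 kg m^2; centre at d = 0.44 m, so I = I_cm + Md² gives I = 0.245 + (1.5)(0.44)² = 0.5354 kg m^2.
Solid sphere: I_cm = (2/5)MR² = (2/5)(0.34)(0.16)² = 0.0034816 kg m^2; axis through the centre, so I = 0.0034816 kg m^2.
Solid cylinder: I_cm = (1/2)MR² = (1/2)(0.98)(0.34)² = 0.056644 kg m^2; centre at d = 0.74 m, so I = I_cm + Md² gives I = 0.056644 + (0.98)(0.74)² = 0.59329 kg m^2.
Total I = 0.5354 + 0.0034816 + 0.59329 = 1.1322 kg m^2.

1.13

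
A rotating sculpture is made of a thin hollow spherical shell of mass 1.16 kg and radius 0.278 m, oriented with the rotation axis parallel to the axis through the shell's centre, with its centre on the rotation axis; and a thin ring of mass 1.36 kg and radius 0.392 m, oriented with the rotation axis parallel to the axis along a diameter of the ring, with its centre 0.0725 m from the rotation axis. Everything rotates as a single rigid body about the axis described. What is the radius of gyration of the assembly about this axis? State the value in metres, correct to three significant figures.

0.261

Spherical shell: I_cm = (2/3)MR² = (2/3)(1.16)(0.278)² = 0.059766 kg m²; axis through the centre, so I = 0.059766 kg m².
Thin ring: I_cm = (1/2)MR² = (1/2)(1.36)(0.392)² = 0.10449 kg m²; centre at d = 0.0725 m, so the parallel axis theorem gives I = 0.10449 + (1.36)(0.0725)² = 0.11164 kg m².
Total I = 0.17141 kg m²; total mass M = 2.52 kg.
k = √(I/M) = √(0.17141/2.52) = 0.2608 m.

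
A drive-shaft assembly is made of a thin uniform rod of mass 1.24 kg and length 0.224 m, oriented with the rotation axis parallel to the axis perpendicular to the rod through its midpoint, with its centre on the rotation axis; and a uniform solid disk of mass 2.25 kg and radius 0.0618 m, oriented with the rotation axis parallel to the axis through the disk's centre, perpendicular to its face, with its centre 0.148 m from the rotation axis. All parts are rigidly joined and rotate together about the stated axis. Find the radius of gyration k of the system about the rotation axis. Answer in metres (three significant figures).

Thin rod: I_cm = (1/12)ML² = (1/12)(1.24)(0.224)² = 0.0051849 kg m²; axis through the centre, so I = 0.0051849 kg m².
Solid disk: I_cm = (1/2)MR² = (1/2)(2.25)(0.0618)² = 0.0042966 kg m²; centre at d = 0.148 m, so I = I_cm + Md² gives I = 0.0042966 + (2.25)(0.148)² = 0.053581 kg m².
Total I = 0.058765 kg m²; total mass M = 3.49 kg.
k = √(I/M) = √(0.058765/3.49) = 0.12976 m.

0.130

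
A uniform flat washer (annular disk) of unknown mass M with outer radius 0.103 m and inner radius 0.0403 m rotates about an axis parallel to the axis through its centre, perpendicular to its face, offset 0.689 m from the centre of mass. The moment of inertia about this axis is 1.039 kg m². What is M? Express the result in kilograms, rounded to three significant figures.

2.16

I = I_cm + Md² = (1/2)M(R²+r²) + Md² = M·[0.5·[(0.103)² + (0.0403)²] + (0.689)²] = M·0.48084.
So M = 1.039 / 0.48084 = 2.1608 kg.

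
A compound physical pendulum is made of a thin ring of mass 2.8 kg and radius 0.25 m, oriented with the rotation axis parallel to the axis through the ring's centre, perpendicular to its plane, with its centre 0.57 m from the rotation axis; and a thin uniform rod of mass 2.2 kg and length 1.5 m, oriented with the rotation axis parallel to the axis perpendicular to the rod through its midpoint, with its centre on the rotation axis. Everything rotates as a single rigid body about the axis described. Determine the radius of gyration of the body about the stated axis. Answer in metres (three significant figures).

0.547

Thin ring: I_cm = MR² = (2.8)(0.25)² = 0.175 kg·m²; centre at d = 0.57 m, so the parallel axis theorem gives I = 0.175 + (2.8)(0.57)² = 1.0847 kg·m².
Thin rod: I_cm = (1/12)ML² = (1/12)(2.2)(1.5)² = 0.4125 kg·m²; axis through the centre, so I = 0.4125 kg·m².
Total I = 1.4972 kg·m²; total mass M = 5 kg.
k = √(I/M) = √(1.4972/5) = 0.54721 m.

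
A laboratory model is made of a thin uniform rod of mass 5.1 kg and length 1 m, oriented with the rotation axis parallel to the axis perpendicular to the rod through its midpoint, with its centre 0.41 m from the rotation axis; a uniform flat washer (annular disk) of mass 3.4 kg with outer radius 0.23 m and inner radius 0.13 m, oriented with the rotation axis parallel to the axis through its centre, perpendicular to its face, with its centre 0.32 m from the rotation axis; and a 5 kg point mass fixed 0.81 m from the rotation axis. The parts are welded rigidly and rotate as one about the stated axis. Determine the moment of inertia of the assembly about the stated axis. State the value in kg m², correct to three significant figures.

5.03

Thin rod: I_cm = (1/12)ML² = (1/12)(5.1)(1)² = 0.425 kg m²; centre at d = 0.41 m, so I = I_cm + Md² gives I = 0.425 + (5.1)(0.41)² = 1.2823 kg m².
Annular disk: I_cm = (1/2)M(R²+r²) = (1/2)(3.4)[(0.23)² + (0.13)²] = 0.11866 kg m²; centre at d = 0.32 m, so I = I_cm + Md² gives I = 0.11866 + (3.4)(0.32)² = 0.46682 kg m².
Point mass: I_cm = 0; centre at d = 0.81 m, so I = I_cm + Md² gives I = 0 + (5)(0.81)² = 3.2805 kg m².
Total I = 1.2823 + 0.46682 + 3.2805 = 5.0296 kg m².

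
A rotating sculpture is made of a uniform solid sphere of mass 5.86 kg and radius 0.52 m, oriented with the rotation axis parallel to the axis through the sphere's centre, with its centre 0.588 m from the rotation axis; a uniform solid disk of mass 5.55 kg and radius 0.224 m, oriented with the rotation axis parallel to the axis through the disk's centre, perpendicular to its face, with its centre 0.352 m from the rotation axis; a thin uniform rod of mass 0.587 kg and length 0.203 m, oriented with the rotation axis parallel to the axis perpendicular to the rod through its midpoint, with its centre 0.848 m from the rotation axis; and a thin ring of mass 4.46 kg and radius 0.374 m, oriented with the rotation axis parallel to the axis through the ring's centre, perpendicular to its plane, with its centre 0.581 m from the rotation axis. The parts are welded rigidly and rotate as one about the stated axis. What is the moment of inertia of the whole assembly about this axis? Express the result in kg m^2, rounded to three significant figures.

Solid sphere: I_cm = (2/5)MR² = (2/5)(5.86)(0.52)² = 0.63382 kg m^2; centre at d = 0.588 m, so the parallel axis theorem gives I = 0.63382 + (5.86)(0.588)² = 2.6599 kg m^2.
Solid disk: I_cm = (1/2)MR² = (1/2)(5.55)(0.224)² = 0.13924 kg m^2; centre at d = 0.352 m, so the parallel axis theorem gives I = 0.13924 + (5.55)(0.352)² = 0.82691 kg m^2.
Thin rod: I_cm = (1/12)ML² = (1/12)(0.587)(0.203)² = 0.0020158 kg m^2; centre at d = 0.848 m, so the parallel axis theorem gives I = 0.0020158 + (0.587)(0.848)² = 0.42413 kg m^2.
Thin ring: I_cm = MR² = (4.46)(0.374)² = 0.62385 kg m^2; centre at d = 0.581 m, so the parallel axis theorem gives I = 0.62385 + (4.46)(0.581)² = 2.1294 kg m^2.
Total I = 2.6599 + 0.82691 + 0.42413 + 2.1294 = 6.0403 kg m^2.

6.04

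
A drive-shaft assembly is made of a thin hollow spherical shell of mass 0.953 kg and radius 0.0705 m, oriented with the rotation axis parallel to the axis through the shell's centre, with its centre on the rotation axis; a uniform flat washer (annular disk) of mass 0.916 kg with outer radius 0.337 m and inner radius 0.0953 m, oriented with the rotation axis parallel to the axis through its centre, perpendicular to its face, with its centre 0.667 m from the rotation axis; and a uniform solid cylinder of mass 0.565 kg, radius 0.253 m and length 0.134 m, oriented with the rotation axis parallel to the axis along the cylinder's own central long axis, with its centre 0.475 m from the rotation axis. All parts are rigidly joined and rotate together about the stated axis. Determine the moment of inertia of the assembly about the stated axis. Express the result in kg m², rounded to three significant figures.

Spherical shell: I_cm = (2/3)MR² = (2/3)(0.953)(0.0705)² = 0.0031578 kg m²; axis through the centre, so I = 0.0031578 kg m².
Annular disk: I_cm = (1/2)M(R²+r²) = (1/2)(0.916)[(0.337)² + (0.0953)²] = 0.056174 kg m²; centre at d = 0.667 m, so I = I_cm + Md² gives I = 0.056174 + (0.916)(0.667)² = 0.46369 kg m².
Solid cylinder: I_cm = (1/2)MR² = (1/2)(0.565)(0.253)² = 0.018083 kg m²; centre at d = 0.475 m, so I = I_cm + Md² gives I = 0.018083 + (0.565)(0.475)² = 0.14556 kg m².
Total I = 0.0031578 + 0.46369 + 0.14556 = 0.61241 kg m².

0.612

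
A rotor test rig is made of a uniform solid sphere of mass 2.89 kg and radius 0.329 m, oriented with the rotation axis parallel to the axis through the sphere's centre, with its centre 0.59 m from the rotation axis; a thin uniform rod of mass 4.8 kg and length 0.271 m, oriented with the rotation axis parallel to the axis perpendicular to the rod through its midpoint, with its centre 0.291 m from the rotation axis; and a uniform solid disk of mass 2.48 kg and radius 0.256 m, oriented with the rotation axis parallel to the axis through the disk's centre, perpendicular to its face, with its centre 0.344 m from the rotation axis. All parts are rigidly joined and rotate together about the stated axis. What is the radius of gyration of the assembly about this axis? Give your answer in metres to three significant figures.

0.437

Solid sphere: I_cm = (2/5)MR² = (2/5)(2.89)(0.329)² = 0.12513 kg·m²; centre at d = 0.59 m, so the parallel axis theorem gives I = 0.12513 + (2.89)(0.59)² = 1.1311 kg·m².
Thin rod: I_cm = (1/12)ML² = (1/12)(4.8)(0.271)² = 0.029376 kg·m²; centre at d = 0.291 m, so the parallel axis theorem gives I = 0.029376 + (4.8)(0.291)² = 0.43585 kg·m².
Solid disk: I_cm = (1/2)MR² = (1/2)(2.48)(0.256)² = 0.081265 kg·m²; centre at d = 0.344 m, so the parallel axis theorem gives I = 0.081265 + (2.48)(0.344)² = 0.37474 kg·m².
Total I = 1.9417 kg·m²; total mass M = 10.17 kg.
k = √(I/M) = √(1.9417/10.17) = 0.43695 m.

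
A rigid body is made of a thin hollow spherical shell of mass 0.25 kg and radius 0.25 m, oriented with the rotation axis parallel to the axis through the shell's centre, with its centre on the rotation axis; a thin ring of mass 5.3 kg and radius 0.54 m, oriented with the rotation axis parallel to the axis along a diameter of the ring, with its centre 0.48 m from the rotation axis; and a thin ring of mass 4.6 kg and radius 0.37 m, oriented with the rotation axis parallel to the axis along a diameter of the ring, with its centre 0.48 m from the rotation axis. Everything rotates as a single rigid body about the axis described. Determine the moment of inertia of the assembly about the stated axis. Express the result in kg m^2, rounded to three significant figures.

Spherical shell: I_cm = (2/3)MR² = (2/3)(0.25)(0.25)² = 0.010417 kg m^2; axis through the centre, so I = 0.010417 kg m^2.
Thin ring: I_cm = (1/2)MR² = (1/2)(5.3)(0.54)² = 0.77274 kg m^2; centre at d = 0.48 m, so I = I_cm + Md² gives I = 0.77274 + (5.3)(0.48)² = 1.9939 kg m^2.
Thin ring: I_cm = (1/2)MR² = (1/2)(4.6)(0.37)² = 0.31487 kg m^2; centre at d = 0.48 m, so I = I_cm + Md² gives I = 0.31487 + (4.6)(0.48)² = 1.3747 kg m^2.
Total I = 0.010417 + 1.9939 + 1.3747 = 3.379 kg m^2.

3.38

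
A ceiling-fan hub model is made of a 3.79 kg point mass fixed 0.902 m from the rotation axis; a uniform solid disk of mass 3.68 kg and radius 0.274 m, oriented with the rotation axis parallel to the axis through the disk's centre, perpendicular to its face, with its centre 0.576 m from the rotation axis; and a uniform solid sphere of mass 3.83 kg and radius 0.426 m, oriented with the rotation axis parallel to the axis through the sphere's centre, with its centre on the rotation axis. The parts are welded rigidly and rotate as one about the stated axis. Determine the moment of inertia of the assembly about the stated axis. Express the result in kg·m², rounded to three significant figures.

4.72

Point mass: I_cm = 0; centre at d = 0.902 m, so I = I_cm + Md² gives I = 0 + (3.79)(0.902)² = 3.0836 kg·m².
Solid disk: I_cm = (1/2)MR² = (1/2)(3.68)(0.274)² = 0.13814 kg·m²; centre at d = 0.576 m, so I = I_cm + Md² gives I = 0.13814 + (3.68)(0.576)² = 1.3591 kg·m².
Solid sphere: I_cm = (2/5)MR² = (2/5)(3.83)(0.426)² = 0.27802 kg·m²; axis through the centre, so I = 0.27802 kg·m².
Total I = 3.0836 + 1.3591 + 0.27802 = 4.7207 kg·m².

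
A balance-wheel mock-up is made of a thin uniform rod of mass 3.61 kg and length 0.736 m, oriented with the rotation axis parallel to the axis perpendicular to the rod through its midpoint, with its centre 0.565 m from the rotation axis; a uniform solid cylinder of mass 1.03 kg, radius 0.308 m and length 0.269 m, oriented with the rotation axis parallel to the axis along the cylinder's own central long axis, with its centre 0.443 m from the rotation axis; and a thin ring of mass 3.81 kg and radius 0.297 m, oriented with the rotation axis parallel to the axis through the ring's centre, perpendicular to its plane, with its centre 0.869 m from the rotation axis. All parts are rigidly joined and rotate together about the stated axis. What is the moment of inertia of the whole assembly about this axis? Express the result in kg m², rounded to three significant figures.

Thin rod: I_cm = (1/12)ML² = (1/12)(3.61)(0.736)² = 0.16296 kg m²; centre at d = 0.565 m, so the parallel axis theorem gives I = 0.16296 + (3.61)(0.565)² = 1.3154 kg m².
Solid cylinder: I_cm = (1/2)MR² = (1/2)(1.03)(0.308)² = 0.048855 kg m²; centre at d = 0.443 m, so the parallel axis theorem gives I = 0.048855 + (1.03)(0.443)² = 0.25099 kg m².
Thin ring: I_cm = MR² = (3.81)(0.297)² = 0.33608 kg m²; centre at d = 0.869 m, so the parallel axis theorem gives I = 0.33608 + (3.81)(0.869)² = 3.2132 kg m².
Total I = 1.3154 + 0.25099 + 3.2132 = 4.7796 kg m².

4.78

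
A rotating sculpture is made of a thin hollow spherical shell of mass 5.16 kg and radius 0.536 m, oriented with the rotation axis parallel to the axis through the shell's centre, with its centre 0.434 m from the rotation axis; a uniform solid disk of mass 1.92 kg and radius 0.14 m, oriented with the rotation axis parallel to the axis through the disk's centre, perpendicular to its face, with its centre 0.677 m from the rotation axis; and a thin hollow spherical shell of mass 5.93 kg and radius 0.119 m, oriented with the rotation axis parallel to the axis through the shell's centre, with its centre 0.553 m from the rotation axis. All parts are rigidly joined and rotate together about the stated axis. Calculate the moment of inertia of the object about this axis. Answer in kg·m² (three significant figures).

4.73

Spherical shell: I_cm = (2/3)MR² = (2/3)(5.16)(0.536)² = 0.9883 kg·m²; centre at d = 0.434 m, so the parallel axis theorem gives I = 0.9883 + (5.16)(0.434)² = 1.9602 kg·m².
Solid disk: I_cm = (1/2)MR² = (1/2)(1.92)(0.14)² = 0.018816 kg·m²; centre at d = 0.677 m, so the parallel axis theorem gives I = 0.018816 + (1.92)(0.677)² = 0.89881 kg·m².
Spherical shell: I_cm = (2/3)MR² = (2/3)(5.93)(0.119)² = 0.055983 kg·m²; centre at d = 0.553 m, so the parallel axis theorem gives I = 0.055983 + (5.93)(0.553)² = 1.8694 kg·m².
Total I = 1.9602 + 0.89881 + 1.8694 = 4.7285 kg·m².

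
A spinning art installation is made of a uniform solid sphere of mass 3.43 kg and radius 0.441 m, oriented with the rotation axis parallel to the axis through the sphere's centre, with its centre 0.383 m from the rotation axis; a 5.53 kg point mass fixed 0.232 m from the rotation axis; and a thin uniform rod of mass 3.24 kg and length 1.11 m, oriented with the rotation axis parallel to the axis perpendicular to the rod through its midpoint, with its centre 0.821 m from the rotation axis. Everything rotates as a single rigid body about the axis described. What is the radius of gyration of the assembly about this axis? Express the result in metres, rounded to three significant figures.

0.542

Solid sphere: I_cm = (2/5)MR² = (2/5)(3.43)(0.441)² = 0.26683 kg m^2; centre at d = 0.383 m, so the parallel axis theorem gives I = 0.26683 + (3.43)(0.383)² = 0.76997 kg m^2.
Point mass: I_cm = 0; centre at d = 0.232 m, so the parallel axis theorem gives I = 0 + (5.53)(0.232)² = 0.29765 kg m^2.
Thin rod: I_cm = (1/12)ML² = (1/12)(3.24)(1.11)² = 0.33267 kg m^2; centre at d = 0.821 m, so the parallel axis theorem gives I = 0.33267 + (3.24)(0.821)² = 2.5166 kg m^2.
Total I = 3.5842 kg m^2; total mass M = 12.2 kg.
k = √(I/M) = √(3.5842/12.2) = 0.54202 m.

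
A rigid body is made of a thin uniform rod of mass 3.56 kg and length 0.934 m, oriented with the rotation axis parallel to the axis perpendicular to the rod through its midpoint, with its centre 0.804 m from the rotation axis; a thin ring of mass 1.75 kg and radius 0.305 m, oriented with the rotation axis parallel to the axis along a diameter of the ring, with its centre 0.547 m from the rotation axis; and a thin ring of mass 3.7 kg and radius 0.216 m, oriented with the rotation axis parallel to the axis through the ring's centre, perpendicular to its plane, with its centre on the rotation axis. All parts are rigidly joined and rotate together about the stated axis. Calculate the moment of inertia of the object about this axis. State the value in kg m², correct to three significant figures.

3.34

Thin rod: I_cm = (1/12)ML² = (1/12)(3.56)(0.934)² = 0.2588 kg m²; centre at d = 0.804 m, so I = I_cm + Md² gives I = 0.2588 + (3.56)(0.804)² = 2.56 kg m².
Thin ring: I_cm = (1/2)MR² = (1/2)(1.75)(0.305)² = 0.081397 kg m²; centre at d = 0.547 m, so I = I_cm + Md² gives I = 0.081397 + (1.75)(0.547)² = 0.60501 kg m².
Thin ring: I_cm = MR² = (3.7)(0.216)² = 0.17263 kg m²; axis through the centre, so I = 0.17263 kg m².
Total I = 2.56 + 0.60501 + 0.17263 = 3.3377 kg m².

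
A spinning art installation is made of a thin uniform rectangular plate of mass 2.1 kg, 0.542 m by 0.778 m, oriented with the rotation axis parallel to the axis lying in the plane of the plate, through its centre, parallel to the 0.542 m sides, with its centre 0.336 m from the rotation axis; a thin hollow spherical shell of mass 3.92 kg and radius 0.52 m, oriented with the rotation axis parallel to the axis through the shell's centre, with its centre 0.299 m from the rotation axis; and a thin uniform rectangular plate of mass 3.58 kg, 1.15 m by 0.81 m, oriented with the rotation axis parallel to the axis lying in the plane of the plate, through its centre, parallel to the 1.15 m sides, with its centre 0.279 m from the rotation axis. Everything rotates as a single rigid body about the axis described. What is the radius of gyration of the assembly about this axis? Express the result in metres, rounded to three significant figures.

Rectangular plate: I_cm = (1/12)Mb² = (1/12)(2.1)(0.778)² = 0.10592 kg m²; centre at d = 0.336 m, so the parallel axis theorem gives I = 0.10592 + (2.1)(0.336)² = 0.34301 kg m².
Spherical shell: I_cm = (2/3)MR² = (2/3)(3.92)(0.52)² = 0.70665 kg m²; centre at d = 0.299 m, so the parallel axis theorem gives I = 0.70665 + (3.92)(0.299)² = 1.0571 kg m².
Rectangular plate: I_cm = (1/12)Mb² = (1/12)(3.58)(0.81)² = 0.19574 kg m²; centre at d = 0.279 m, so the parallel axis theorem gives I = 0.19574 + (3.58)(0.279)² = 0.47441 kg m².
Total I = 1.8745 kg m²; total mass M = 9.6 kg.
k = √(I/M) = √(1.8745/9.6) = 0.44188 m.

0.442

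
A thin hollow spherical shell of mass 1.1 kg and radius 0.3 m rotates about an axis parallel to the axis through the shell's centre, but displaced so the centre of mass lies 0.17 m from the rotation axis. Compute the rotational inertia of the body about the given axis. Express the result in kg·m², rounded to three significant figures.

I_cm = (2/3)MR² = (2/3)(1.1)(0.3)² = 0.066 kg·m²; centre at d = 0.17 m, so I = I_cm + Md² gives I = 0.066 + (1.1)(0.17)² = 0.09779 kg·m².

0.0978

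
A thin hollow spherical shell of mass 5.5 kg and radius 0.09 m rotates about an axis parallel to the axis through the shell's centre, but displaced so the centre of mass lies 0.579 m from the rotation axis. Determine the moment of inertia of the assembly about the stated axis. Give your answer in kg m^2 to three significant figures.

1.87

I_cm = (2/3)MR² = (2/3)(5.5)(0.09)² = 0.0297 kg m^2; centre at d = 0.579 m, so I = I_cm + Md² gives I = 0.0297 + (5.5)(0.579)² = 1.8735 kg m^2.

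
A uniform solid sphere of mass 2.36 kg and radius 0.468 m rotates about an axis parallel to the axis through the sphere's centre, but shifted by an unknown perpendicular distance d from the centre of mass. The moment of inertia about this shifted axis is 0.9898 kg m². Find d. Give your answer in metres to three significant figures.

About the centre-of-mass axis, I_cm = (2/5)MR² = (2/5)(2.36)(0.468)² = 0.20676 kg m².
Parallel axis theorem: I = I_cm + Md², so Md² = 0.9898 − 0.20676 = 0.78304 kg m².
d = √(0.78304 / 2.36) = 0.57602 m.

0.576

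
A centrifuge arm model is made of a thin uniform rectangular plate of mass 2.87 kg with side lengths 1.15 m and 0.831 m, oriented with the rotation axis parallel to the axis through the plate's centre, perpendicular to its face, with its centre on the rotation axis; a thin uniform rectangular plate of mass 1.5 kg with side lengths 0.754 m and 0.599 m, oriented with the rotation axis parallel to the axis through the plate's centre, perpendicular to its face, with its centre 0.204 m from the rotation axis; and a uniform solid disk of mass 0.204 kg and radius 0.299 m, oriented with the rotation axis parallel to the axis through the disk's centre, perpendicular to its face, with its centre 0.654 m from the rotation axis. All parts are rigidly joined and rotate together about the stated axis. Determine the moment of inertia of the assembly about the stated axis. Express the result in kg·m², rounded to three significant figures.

0.756

Rectangular plate: I_cm = (1/12)M(a²+b²) = (1/12)(2.87)[(1.15)² + (0.831)²] = 0.48146 kg·m²; axis through the centre, so I = 0.48146 kg·m².
Rectangular plate: I_cm = (1/12)M(a²+b²) = (1/12)(1.5)[(0.754)² + (0.599)²] = 0.11591 kg·m²; centre at d = 0.204 m, so I = I_cm + Md² gives I = 0.11591 + (1.5)(0.204)² = 0.17834 kg·m².
Solid disk: I_cm = (1/2)MR² = (1/2)(0.204)(0.299)² = 0.0091189 kg·m²; centre at d = 0.654 m, so I = I_cm + Md² gives I = 0.0091189 + (0.204)(0.654)² = 0.096373 kg·m².
Total I = 0.48146 + 0.17834 + 0.096373 = 0.75617 kg·m².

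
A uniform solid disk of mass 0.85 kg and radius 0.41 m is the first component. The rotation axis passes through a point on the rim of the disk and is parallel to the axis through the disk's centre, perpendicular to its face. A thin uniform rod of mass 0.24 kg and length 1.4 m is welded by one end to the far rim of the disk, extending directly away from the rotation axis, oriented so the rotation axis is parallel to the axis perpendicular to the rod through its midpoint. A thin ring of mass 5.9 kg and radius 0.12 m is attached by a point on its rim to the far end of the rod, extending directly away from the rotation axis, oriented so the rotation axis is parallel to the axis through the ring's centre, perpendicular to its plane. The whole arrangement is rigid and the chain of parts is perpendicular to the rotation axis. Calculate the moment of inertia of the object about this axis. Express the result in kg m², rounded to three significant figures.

33.2

Solid disk: I_cm = (1/2)MR² = (1/2)(0.85)(0.41)² = 0.071442 kg m²; centre at d = 0.41 m, so I = I_cm + Md² gives I = 0.071442 + (0.85)(0.41)² = 0.21433 kg m².
Thin rod: I_cm = (1/12)ML² = (1/12)(0.24)(1.4)² = 0.0392 kg m²; centre at d = 0.41 + 0.41 + 0.7 = 1.52 m, so I = I_cm + Md² gives I = 0.0392 + (0.24)(1.52)² = 0.5937 kg m².
Thin ring: I_cm = MR² = (5.9)(0.12)² = 0.08496 kg m²; centre at d = 0.41 + 0.41 + 0.7 + 0.7 + 0.12 = 2.34 m, so I = I_cm + Md² gives I = 0.08496 + (5.9)(2.34)² = 32.391 kg m².
Total I = 0.21433 + 0.5937 + 32.391 = 33.199 kg m².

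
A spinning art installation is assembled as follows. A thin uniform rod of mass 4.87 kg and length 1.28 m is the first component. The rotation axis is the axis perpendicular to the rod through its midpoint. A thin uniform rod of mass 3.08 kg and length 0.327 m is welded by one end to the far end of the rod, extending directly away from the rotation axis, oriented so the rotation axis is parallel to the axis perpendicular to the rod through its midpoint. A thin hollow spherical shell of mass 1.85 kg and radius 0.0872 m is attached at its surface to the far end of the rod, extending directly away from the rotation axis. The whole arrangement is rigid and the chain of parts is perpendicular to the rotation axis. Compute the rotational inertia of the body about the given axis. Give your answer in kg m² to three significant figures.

Thin rod: I_cm = (1/12)ML² = (1/12)(4.87)(1.28)² = 0.66492 kg m²; axis through the centre, so I = 0.66492 kg m².
Thin rod: I_cm = (1/12)ML² = (1/12)(3.08)(0.327)² = 0.027445 kg m²; centre at d = 0.64 + 0.1635 = 0.8035 m, so I = I_cm + Md² gives I = 0.027445 + (3.08)(0.8035)² = 2.0159 kg m².
Spherical shell: I_cm = (2/3)MR² = (2/3)(1.85)(0.0872)² = 0.0093781 kg m²; centre at d = 0.64 + 0.1635 + 0.1635 + 0.0872 = 1.0542 m, so I = I_cm + Md² gives I = 0.0093781 + (1.85)(1.0542)² = 2.0654 kg m².
Total I = 0.66492 + 2.0159 + 2.0654 = 4.7462 kg m².

4.75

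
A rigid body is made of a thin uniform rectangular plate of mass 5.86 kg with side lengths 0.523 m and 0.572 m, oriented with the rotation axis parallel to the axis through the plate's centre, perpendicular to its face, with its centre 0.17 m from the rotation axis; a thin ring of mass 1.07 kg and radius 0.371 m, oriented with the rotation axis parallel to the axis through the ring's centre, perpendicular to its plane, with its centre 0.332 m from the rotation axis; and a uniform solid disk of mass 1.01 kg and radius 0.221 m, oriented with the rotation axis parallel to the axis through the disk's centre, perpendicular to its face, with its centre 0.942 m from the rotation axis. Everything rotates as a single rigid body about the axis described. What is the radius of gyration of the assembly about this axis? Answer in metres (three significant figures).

0.456

Rectangular plate: I_cm = (1/12)M(a²+b²) = (1/12)(5.86)[(0.523)² + (0.572)²] = 0.29335 kg m²; centre at d = 0.17 m, so the parallel axis theorem gives I = 0.29335 + (5.86)(0.17)² = 0.4627 kg m².
Thin ring: I_cm = MR² = (1.07)(0.371)² = 0.14728 kg m²; centre at d = 0.332 m, so the parallel axis theorem gives I = 0.14728 + (1.07)(0.332)² = 0.26522 kg m².
Solid disk: I_cm = (1/2)MR² = (1/2)(1.01)(0.221)² = 0.024665 kg m²; centre at d = 0.942 m, so the parallel axis theorem gives I = 0.024665 + (1.01)(0.942)² = 0.9209 kg m².
Total I = 1.6488 kg m²; total mass M = 7.94 kg.
k = √(I/M) = √(1.6488/7.94) = 0.4557 m.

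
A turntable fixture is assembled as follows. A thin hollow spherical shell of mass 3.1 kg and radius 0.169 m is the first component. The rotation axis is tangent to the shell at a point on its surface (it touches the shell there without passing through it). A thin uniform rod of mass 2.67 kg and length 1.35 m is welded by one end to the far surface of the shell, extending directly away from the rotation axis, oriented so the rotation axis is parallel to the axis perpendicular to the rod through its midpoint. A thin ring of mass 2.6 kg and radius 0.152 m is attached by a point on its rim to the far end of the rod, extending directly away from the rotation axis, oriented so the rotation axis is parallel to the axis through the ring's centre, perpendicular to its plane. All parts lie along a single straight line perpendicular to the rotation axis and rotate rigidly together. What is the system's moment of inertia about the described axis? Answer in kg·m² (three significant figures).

12.2

Spherical shell: I_cm = (2/3)MR² = (2/3)(3.1)(0.169)² = 0.059026 kg·m²; centre at d = 0.169 m, so I = I_cm + Md² gives I = 0.059026 + (3.1)(0.169)² = 0.14757 kg·m².
Thin rod: I_cm = (1/12)ML² = (1/12)(2.67)(1.35)² = 0.40551 kg·m²; centre at d = 0.169 + 0.169 + 0.675 = 1.013 m, so I = I_cm + Md² gives I = 0.40551 + (2.67)(1.013)² = 3.1454 kg·m².
Thin ring: I_cm = MR² = (2.6)(0.152)² = 0.06007 kg·m²; centre at d = 0.169 + 0.169 + 0.675 + 0.675 + 0.152 = 1.84 m, so I = I_cm + Md² gives I = 0.06007 + (2.6)(1.84)² = 8.8626 kg·m².
Total I = 0.14757 + 3.1454 + 8.8626 = 12.156 kg·m².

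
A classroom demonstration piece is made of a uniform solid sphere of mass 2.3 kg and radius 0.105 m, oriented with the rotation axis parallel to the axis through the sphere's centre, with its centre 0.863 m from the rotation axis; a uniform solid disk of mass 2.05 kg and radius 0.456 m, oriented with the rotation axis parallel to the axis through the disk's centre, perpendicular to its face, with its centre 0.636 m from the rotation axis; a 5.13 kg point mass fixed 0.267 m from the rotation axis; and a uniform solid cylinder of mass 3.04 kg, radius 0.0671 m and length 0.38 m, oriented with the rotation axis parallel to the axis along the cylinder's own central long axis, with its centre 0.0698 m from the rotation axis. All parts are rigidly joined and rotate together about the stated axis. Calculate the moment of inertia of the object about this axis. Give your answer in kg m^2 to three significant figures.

3.15

Solid sphere: I_cm = (2/5)MR² = (2/5)(2.3)(0.105)² = 0.010143 kg m^2; centre at d = 0.863 m, so I = I_cm + Md² gives I = 0.010143 + (2.3)(0.863)² = 1.7231 kg m^2.
Solid disk: I_cm = (1/2)MR² = (1/2)(2.05)(0.456)² = 0.21313 kg m^2; centre at d = 0.636 m, so I = I_cm + Md² gives I = 0.21313 + (2.05)(0.636)² = 1.0424 kg m^2.
Point mass: I_cm = 0; centre at d = 0.267 m, so I = I_cm + Md² gives I = 0 + (5.13)(0.267)² = 0.36571 kg m^2.
Solid cylinder: I_cm = (1/2)MR² = (1/2)(3.04)(0.0671)² = 0.0068437 kg m^2; centre at d = 0.0698 m, so I = I_cm + Md² gives I = 0.0068437 + (3.04)(0.0698)² = 0.021655 kg m^2.
Total I = 1.7231 + 1.0424 + 0.36571 + 0.021655 = 3.1528 kg m^2.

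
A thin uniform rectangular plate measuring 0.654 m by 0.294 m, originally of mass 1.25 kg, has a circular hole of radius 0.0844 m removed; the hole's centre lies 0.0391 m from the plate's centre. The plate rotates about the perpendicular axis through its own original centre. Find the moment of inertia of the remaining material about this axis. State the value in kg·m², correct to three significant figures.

Unpierced body about its centre: I₀ = (1/12)M(a²+b²) = (1/12)(1.25)[(0.654)² + (0.294)²] = 0.053558 kg·m².
The removed disk has mass m = M·πr²/(ab) = (1.25)·π(0.0844)²/(0.654·0.294) = 0.14549 kg (same uniform areal density).
Its moment of inertia about the rotation axis (parallel-axis theorem): I_hole = (1/2)mr² + md² = (1/2)(0.14549)(0.0844)² + (0.14549)(0.0391)² = 0.00074059 kg·m².
Treating the hole as negative mass, I = I₀ − I_hole = 0.053558 − 0.00074059 = 0.052817 kg·m².

0.0528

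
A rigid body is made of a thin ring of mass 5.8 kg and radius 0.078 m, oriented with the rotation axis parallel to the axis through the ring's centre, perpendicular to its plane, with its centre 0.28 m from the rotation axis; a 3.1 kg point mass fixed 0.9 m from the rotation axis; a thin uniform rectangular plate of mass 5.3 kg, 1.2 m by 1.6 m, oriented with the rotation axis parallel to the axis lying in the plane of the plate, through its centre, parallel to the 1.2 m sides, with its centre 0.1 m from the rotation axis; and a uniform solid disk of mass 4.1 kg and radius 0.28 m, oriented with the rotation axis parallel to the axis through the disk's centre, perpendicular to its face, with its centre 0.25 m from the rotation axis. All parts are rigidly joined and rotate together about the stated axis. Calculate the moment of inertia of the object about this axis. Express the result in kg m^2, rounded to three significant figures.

4.60

Thin ring: I_cm = MR² = (5.8)(0.078)² = 0.035287 kg m^2; centre at d = 0.28 m, so I = I_cm + Md² gives I = 0.035287 + (5.8)(0.28)² = 0.49001 kg m^2.
Point mass: I_cm = 0; centre at d = 0.9 m, so I = I_cm + Md² gives I = 0 + (3.1)(0.9)² = 2.511 kg m^2.
Rectangular plate: I_cm = (1/12)Mb² = (1/12)(5.3)(1.6)² = 1.1307 kg m^2; centre at d = 0.1 m, so I = I_cm + Md² gives I = 1.1307 + (5.3)(0.1)² = 1.1837 kg m^2.
Solid disk: I_cm = (1/2)MR² = (1/2)(4.1)(0.28)² = 0.16072 kg m^2; centre at d = 0.25 m, so I = I_cm + Md² gives I = 0.16072 + (4.1)(0.25)² = 0.41697 kg m^2.
Total I = 0.49001 + 2.511 + 1.1837 + 0.41697 = 4.6016 kg m^2.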